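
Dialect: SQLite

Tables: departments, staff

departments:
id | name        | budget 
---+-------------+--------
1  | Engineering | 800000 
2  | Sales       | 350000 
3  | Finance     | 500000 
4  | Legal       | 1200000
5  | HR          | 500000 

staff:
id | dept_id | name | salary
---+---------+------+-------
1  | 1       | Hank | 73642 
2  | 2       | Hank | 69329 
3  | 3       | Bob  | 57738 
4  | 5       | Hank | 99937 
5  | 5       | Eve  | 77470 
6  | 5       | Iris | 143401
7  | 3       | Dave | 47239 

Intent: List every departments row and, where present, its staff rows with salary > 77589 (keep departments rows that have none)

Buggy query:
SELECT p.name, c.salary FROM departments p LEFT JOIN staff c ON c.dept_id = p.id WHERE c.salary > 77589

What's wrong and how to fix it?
Bug: Filtering c.salary in WHERE discards the NULL rows produced by LEFT JOIN, turning it into an inner join

Fix: Move the right-table condition into the ON clause so unmatched parents are kept

Corrected query:
SELECT p.name, c.salary FROM departments p LEFT JOIN staff c ON c.dept_id = p.id AND c.salary > 77589

Result:
name        | salary
------------+-------
Engineering | NULL  
Sales       | NULL  
Finance     | NULL  
Legal       | NULL  
HR          | 99937 
HR          | 143401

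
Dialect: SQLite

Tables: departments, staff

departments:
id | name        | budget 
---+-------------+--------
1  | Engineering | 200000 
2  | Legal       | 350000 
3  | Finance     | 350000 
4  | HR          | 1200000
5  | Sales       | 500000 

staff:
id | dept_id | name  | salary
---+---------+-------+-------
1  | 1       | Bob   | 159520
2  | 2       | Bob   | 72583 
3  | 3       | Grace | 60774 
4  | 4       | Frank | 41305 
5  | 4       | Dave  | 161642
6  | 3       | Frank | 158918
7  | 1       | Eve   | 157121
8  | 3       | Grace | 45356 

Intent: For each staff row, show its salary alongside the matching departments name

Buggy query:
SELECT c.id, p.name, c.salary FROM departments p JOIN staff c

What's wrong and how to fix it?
Bug: JOIN with no ON clause produces a cartesian product; every staff row pairs with every departments row

Fix: Add ON c.dept_id = p.id to the JOIN

Corrected query:
SELECT c.id, p.name, c.salary FROM departments p JOIN staff c ON c.dept_id = p.id

Result:
id | name        | salary
---+-------------+-------
1  | Engineering | 159520
2  | Legal       | 72583 
3  | Finance     | 60774 
4  | HR          | 41305 
5  | HR          | 161642
6  | Finance     | 158918
7  | Engineering | 157121
8  | Finance     | 45356 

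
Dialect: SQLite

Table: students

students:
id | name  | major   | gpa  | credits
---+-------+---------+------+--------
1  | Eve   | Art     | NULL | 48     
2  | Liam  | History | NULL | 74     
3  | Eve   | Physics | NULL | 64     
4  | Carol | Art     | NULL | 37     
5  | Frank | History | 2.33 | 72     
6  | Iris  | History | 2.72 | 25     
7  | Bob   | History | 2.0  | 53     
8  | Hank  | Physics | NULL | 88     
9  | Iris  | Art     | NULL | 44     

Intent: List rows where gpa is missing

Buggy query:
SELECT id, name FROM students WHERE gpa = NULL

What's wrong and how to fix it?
Bug: Comparing to NULL with '=' never matches; NULL = NULL is unknown, not true

Fix: Use IS NULL to test for NULL

Corrected query:
SELECT id, name FROM students WHERE gpa IS NULL

Result:
id | name 
---+------
1  | Eve  
2  | Liam 
3  | Eve  
4  | Carol
8  | Hank 
9  | Iris 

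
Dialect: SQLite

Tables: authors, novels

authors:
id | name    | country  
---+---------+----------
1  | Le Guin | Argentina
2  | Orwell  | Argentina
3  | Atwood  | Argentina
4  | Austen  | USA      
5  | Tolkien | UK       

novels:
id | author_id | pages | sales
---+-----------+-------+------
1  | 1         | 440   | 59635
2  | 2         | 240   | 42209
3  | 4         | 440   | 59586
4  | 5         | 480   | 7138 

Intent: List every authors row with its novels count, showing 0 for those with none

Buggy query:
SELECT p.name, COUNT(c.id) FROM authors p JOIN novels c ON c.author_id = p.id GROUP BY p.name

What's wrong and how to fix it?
Bug: An inner join excludes parents with zero children

Fix: Use LEFT JOIN so parents without children still appear (COUNT(c.id) gives 0)

Corrected query:
SELECT p.name, COUNT(c.id) FROM authors p LEFT JOIN novels c ON c.author_id = p.id GROUP BY p.name

Result:
name    | COUNT(c.id)
--------+------------
Atwood  | 0          
Austen  | 1          
Le Guin | 1          
Orwell  | 1          
Tolkien | 1          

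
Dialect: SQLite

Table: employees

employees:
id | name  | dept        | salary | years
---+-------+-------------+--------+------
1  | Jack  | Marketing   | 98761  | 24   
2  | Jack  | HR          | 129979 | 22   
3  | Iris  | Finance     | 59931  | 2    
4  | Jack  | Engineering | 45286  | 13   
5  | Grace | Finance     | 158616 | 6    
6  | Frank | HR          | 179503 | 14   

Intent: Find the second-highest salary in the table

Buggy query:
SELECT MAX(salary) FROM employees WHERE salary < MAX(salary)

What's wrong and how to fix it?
Bug: The inner MAX is an aggregate inside WHERE, which is not allowed

Fix: Put the inner MAX in a scalar subquery

Corrected query:
SELECT MAX(salary) FROM employees WHERE salary < (SELECT MAX(salary) FROM employees)

Result:
MAX(salary)
-----------
158616     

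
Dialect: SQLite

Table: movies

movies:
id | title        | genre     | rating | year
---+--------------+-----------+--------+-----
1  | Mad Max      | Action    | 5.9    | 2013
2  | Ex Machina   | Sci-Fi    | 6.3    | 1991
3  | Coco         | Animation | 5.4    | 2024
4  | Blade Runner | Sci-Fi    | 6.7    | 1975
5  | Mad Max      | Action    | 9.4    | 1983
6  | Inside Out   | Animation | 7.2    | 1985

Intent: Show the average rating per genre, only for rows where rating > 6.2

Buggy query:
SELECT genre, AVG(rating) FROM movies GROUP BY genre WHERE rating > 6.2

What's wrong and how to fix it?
Bug: WHERE cannot follow GROUP BY

Fix: Move the WHERE clause before GROUP BY

Corrected query:
SELECT genre, AVG(rating) FROM movies WHERE rating > 6.2 GROUP BY genre

Result:
genre     | AVG(rating)
----------+------------
Action    | 9.4        
Animation | 7.2        
Sci-Fi    | 6.5        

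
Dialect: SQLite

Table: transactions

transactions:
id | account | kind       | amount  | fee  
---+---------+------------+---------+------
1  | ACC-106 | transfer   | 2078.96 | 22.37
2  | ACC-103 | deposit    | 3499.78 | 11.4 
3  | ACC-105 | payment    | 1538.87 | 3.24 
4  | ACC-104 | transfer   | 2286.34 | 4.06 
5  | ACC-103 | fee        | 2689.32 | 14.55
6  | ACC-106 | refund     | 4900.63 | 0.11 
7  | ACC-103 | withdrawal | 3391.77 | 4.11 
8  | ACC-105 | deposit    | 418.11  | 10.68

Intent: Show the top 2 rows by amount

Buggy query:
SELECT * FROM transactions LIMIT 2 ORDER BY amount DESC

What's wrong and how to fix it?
Bug: LIMIT must come after ORDER BY

Fix: Sort with ORDER BY, then apply LIMIT

Corrected query:
SELECT * FROM transactions ORDER BY amount DESC LIMIT 2

Result:
id | account | kind    | amount  | fee 
---+---------+---------+---------+-----
6  | ACC-106 | refund  | 4900.63 | 0.11
2  | ACC-103 | deposit | 3499.78 | 11.4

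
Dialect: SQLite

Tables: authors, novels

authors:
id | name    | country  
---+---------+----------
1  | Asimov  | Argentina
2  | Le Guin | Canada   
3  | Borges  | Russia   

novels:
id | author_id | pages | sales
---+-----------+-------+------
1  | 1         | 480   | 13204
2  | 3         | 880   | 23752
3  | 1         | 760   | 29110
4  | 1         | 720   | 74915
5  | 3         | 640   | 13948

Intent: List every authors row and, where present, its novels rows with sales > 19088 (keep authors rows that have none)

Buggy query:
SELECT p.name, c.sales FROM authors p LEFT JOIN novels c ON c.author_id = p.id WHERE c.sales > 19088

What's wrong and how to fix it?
Bug: Filtering c.sales in WHERE discards the NULL rows produced by LEFT JOIN, turning it into an inner join

Fix: Move the right-table condition into the ON clause so unmatched parents are kept

Corrected query:
SELECT p.name, c.sales FROM authors p LEFT JOIN novels c ON c.author_id = p.id AND c.sales > 19088

Result:
name    | sales
--------+------
Asimov  | 29110
Asimov  | 74915
Le Guin | NULL 
Borges  | 23752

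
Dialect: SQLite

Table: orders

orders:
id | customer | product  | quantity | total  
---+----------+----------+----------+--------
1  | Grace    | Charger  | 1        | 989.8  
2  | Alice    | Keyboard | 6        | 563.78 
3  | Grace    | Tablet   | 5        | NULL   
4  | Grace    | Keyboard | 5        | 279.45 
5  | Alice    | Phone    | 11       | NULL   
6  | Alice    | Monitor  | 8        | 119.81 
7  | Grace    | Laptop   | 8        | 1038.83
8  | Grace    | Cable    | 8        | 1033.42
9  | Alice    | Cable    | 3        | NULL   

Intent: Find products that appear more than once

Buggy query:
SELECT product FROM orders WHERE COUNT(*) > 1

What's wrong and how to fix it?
Bug: WHERE can't reference COUNT(*); aggregates are computed after WHERE

Fix: Group first, then use HAVING for the count condition

Corrected query:
SELECT product FROM orders GROUP BY product HAVING COUNT(*) > 1

Result:
product 
--------
Cable   
Keyboard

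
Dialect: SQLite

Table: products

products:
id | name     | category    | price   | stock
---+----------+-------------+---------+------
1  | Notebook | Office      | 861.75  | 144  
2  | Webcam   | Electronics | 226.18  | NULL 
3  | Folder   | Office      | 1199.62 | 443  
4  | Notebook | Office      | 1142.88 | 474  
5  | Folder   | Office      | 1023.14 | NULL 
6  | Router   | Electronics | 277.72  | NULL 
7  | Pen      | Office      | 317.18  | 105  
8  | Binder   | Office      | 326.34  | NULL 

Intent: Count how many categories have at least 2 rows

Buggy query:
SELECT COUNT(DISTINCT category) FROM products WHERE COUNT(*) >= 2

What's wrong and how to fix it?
Bug: WHERE filters individual rows, not groups, so a group-level COUNT is invalid there

Fix: Use a subquery that GROUPs and filters with HAVING, then count its rows

Corrected query:
SELECT COUNT(*) FROM (SELECT category FROM products GROUP BY category HAVING COUNT(*) >= 2)

Result:
COUNT(*)
--------
2       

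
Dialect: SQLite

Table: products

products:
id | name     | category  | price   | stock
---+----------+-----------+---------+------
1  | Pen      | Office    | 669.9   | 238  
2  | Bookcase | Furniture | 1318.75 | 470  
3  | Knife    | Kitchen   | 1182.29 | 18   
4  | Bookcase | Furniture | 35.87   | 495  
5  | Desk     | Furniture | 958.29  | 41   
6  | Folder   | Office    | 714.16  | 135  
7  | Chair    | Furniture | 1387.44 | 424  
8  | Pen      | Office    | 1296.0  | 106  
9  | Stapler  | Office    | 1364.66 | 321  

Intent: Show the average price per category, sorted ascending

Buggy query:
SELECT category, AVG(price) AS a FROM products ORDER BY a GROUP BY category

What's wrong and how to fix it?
Bug: ORDER BY appears before GROUP BY; SQL clause order requires GROUP BY first

Fix: Move ORDER BY to the end, after GROUP BY

Corrected query:
SELECT category, AVG(price) AS a FROM products GROUP BY category ORDER BY a

Result:
category  | a       
----------+---------
Furniture | 925.0875
Office    | 1011.18 
Kitchen   | 1182.29 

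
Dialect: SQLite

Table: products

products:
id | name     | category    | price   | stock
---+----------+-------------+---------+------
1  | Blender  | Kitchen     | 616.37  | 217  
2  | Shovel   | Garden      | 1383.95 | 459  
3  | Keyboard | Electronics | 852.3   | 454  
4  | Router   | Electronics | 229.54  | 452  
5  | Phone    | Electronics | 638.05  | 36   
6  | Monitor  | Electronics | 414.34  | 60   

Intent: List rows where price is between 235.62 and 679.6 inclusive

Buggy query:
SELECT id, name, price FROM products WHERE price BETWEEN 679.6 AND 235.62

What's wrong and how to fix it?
Bug: The bounds are reversed; BETWEEN a AND b requires a <= b to match anything

Fix: Swap the bounds so the smaller value comes first

Corrected query:
SELECT id, name, price FROM products WHERE price BETWEEN 235.62 AND 679.6

Result:
id | name    | price 
---+---------+-------
1  | Blender | 616.37
5  | Phone   | 638.05
6  | Monitor | 414.34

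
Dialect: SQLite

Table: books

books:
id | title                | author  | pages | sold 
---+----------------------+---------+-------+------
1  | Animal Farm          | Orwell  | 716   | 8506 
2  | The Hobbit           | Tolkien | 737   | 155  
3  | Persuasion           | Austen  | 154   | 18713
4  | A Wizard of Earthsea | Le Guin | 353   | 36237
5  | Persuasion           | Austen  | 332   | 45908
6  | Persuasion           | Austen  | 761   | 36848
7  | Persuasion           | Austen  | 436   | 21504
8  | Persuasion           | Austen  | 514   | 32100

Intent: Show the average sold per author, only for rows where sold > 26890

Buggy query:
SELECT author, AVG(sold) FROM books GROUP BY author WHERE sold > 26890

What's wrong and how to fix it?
Bug: WHERE cannot follow GROUP BY

Fix: Move the WHERE clause before GROUP BY

Corrected query:
SELECT author, AVG(sold) FROM books WHERE sold > 26890 GROUP BY author

Result:
author  | AVG(sold)   
--------+-------------
Austen  | 38285.333333
Le Guin | 36237       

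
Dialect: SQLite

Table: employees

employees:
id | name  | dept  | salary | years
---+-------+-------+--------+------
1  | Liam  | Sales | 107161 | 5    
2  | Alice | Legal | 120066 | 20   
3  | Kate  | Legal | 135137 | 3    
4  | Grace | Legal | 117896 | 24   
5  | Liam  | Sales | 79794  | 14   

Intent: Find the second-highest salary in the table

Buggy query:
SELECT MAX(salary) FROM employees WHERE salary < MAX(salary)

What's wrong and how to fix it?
Bug: MAX(salary) on the right of the comparison is an aggregate-in-WHERE error

Fix: Compute the overall MAX in a subquery, then take MAX of rows below it

Corrected query:
SELECT MAX(salary) FROM employees WHERE salary < (SELECT MAX(salary) FROM employees)

Result:
MAX(salary)
-----------
120066     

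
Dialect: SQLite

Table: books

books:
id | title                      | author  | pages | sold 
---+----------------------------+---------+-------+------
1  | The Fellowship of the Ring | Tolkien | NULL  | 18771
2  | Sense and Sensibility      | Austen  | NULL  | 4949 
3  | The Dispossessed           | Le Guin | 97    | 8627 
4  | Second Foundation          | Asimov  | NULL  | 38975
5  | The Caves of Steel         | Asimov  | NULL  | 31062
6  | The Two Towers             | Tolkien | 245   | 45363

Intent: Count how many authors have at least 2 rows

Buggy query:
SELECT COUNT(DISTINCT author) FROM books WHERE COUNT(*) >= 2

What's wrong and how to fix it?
Bug: WHERE filters individual rows, not groups, so a group-level COUNT is invalid there

Fix: Use a subquery that GROUPs and filters with HAVING, then count its rows

Corrected query:
SELECT COUNT(*) FROM (SELECT author FROM books GROUP BY author HAVING COUNT(*) >= 2)

Result:
COUNT(*)
--------
2       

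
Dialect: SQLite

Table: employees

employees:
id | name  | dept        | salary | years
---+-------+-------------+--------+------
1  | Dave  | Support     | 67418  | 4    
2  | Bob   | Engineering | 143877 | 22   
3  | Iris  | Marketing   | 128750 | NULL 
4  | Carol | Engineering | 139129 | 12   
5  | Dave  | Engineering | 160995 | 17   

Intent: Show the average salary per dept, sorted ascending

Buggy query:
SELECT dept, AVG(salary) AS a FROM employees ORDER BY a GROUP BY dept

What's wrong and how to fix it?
Bug: ORDER BY appears before GROUP BY; SQL clause order requires GROUP BY first

Fix: Reorder: SELECT … FROM … GROUP BY … ORDER BY …

Corrected query:
SELECT dept, AVG(salary) AS a FROM employees GROUP BY dept ORDER BY a

Result:
dept        | a            
------------+--------------
Support     | 67418        
Marketing   | 128750       
Engineering | 148000.333333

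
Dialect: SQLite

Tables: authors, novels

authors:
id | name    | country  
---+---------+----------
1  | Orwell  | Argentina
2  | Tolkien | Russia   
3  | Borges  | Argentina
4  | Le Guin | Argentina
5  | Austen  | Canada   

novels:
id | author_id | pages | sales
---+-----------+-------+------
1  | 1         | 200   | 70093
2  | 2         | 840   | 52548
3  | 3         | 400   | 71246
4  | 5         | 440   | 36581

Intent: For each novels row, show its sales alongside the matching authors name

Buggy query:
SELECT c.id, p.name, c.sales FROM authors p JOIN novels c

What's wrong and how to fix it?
Bug: Missing join condition: each novels row is matched to all authors rows instead of just its own

Fix: Add ON c.author_id = p.id to the JOIN

Corrected query:
SELECT c.id, p.name, c.sales FROM authors p JOIN novels c ON c.author_id = p.id

Result:
id | name    | sales
---+---------+------
1  | Orwell  | 70093
2  | Tolkien | 52548
3  | Borges  | 71246
4  | Austen  | 36581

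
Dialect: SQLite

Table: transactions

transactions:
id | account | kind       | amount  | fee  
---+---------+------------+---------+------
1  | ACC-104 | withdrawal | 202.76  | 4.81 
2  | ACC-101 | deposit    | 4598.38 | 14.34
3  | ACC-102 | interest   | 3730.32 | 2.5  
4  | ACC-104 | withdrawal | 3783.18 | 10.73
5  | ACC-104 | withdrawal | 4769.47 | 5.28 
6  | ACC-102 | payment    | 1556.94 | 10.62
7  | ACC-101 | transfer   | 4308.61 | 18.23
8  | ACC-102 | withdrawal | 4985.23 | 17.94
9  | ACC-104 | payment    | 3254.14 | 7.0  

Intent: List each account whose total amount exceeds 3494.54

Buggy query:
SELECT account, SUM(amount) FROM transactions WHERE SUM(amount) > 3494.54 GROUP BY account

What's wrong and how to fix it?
Bug: SUM(amount) is an aggregate, but WHERE filters rows before aggregation

Fix: Move the aggregate condition to a HAVING clause

Corrected query:
SELECT account, SUM(amount) FROM transactions GROUP BY account HAVING SUM(amount) > 3494.54

Result:
account | SUM(amount)
--------+------------
ACC-101 | 8906.99    
ACC-102 | 10272.49   
ACC-104 | 12009.55   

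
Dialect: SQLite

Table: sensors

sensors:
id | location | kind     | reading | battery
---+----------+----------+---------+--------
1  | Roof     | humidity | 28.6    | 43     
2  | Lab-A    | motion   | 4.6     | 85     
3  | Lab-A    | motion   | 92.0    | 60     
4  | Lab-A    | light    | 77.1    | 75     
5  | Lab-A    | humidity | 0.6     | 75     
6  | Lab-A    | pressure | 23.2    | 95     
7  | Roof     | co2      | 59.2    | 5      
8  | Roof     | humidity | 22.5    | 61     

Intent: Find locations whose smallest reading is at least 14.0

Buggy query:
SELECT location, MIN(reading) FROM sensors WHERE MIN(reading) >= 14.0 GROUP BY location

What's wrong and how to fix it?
Bug: MIN() in WHERE is a misuse of aggregate

Fix: Use HAVING for the per-group MIN condition

Corrected query:
SELECT location, MIN(reading) FROM sensors GROUP BY location HAVING MIN(reading) >= 14.0

Result:
location | MIN(reading)
---------+-------------
Roof     | 22.5        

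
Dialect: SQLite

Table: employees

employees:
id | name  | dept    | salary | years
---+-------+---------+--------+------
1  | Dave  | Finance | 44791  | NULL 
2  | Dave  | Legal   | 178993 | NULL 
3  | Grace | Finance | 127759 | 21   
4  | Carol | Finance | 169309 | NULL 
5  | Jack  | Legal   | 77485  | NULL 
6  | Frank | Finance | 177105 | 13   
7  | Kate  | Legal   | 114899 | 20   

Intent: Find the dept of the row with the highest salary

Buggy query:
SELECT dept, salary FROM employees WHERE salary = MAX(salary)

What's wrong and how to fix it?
Bug: MAX(salary) is an aggregate and cannot be used directly in WHERE

Fix: Use a subquery: WHERE salary = (SELECT MAX(salary) FROM employees)

Corrected query:
SELECT dept, salary FROM employees WHERE salary = (SELECT MAX(salary) FROM employees)

Result:
dept  | salary
------+-------
Legal | 178993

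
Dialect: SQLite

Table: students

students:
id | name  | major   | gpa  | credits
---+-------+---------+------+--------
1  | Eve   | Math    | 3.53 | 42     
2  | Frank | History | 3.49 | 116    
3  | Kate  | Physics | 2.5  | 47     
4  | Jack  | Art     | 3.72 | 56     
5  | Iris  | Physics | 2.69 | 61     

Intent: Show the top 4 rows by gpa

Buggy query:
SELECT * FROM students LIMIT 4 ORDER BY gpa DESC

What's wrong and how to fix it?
Bug: ORDER BY cannot follow LIMIT; LIMIT is the final clause

Fix: Sort with ORDER BY, then apply LIMIT

Corrected query:
SELECT * FROM students ORDER BY gpa DESC LIMIT 4

Result:
id | name  | major   | gpa  | credits
---+-------+---------+------+--------
4  | Jack  | Art     | 3.72 | 56     
1  | Eve   | Math    | 3.53 | 42     
2  | Frank | History | 3.49 | 116    
5  | Iris  | Physics | 2.69 | 61     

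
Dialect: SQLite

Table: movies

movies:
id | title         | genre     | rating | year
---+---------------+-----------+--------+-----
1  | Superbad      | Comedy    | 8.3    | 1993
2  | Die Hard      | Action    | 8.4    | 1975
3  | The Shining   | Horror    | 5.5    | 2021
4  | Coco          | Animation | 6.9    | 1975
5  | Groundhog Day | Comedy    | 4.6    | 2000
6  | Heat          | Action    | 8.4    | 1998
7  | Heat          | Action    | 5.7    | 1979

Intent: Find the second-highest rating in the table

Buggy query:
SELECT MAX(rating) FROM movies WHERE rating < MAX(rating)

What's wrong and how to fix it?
Bug: MAX(rating) on the right of the comparison is an aggregate-in-WHERE error

Fix: Put the inner MAX in a scalar subquery

Corrected query:
SELECT MAX(rating) FROM movies WHERE rating < (SELECT MAX(rating) FROM movies)

Result:
MAX(rating)
-----------
8.3        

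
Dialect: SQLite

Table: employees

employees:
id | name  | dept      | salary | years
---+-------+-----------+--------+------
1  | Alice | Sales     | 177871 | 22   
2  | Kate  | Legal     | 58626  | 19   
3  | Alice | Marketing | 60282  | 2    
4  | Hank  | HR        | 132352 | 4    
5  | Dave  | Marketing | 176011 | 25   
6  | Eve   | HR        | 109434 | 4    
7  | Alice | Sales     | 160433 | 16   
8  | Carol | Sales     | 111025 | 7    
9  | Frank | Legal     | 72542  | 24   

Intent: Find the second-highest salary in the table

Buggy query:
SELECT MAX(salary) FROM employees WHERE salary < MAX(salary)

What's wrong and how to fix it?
Bug: MAX(salary) on the right of the comparison is an aggregate-in-WHERE error

Fix: Put the inner MAX in a scalar subquery

Corrected query:
SELECT MAX(salary) FROM employees WHERE salary < (SELECT MAX(salary) FROM employees)

Result:
MAX(salary)
-----------
176011     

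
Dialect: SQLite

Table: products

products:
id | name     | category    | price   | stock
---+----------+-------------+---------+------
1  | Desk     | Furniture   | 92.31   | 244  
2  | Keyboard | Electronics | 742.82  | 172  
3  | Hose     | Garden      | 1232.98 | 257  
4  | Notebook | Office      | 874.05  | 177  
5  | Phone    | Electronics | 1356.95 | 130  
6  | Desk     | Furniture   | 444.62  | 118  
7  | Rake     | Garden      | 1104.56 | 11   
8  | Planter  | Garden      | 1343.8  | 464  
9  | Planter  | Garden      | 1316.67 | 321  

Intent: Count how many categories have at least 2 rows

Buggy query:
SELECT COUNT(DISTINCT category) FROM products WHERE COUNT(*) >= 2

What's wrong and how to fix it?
Bug: WHERE filters individual rows, not groups, so a group-level COUNT is invalid there

Fix: Group first with HAVING COUNT(*) >= 2, then COUNT the resulting groups

Corrected query:
SELECT COUNT(*) FROM (SELECT category FROM products GROUP BY category HAVING COUNT(*) >= 2)

Result:
COUNT(*)
--------
3       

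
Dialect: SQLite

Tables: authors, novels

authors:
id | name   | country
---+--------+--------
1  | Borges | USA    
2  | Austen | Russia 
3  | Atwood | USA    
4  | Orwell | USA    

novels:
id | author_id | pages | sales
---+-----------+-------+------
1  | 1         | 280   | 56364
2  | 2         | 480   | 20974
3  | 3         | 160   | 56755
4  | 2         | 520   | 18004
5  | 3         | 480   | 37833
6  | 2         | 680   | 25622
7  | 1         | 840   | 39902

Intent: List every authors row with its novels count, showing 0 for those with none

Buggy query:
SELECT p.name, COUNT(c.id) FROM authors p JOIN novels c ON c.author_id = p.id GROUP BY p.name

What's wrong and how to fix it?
Bug: INNER JOIN drops authors rows that have no matching novels rows

Fix: Switch to LEFT JOIN to retain unmatched parent rows

Corrected query:
SELECT p.name, COUNT(c.id) FROM authors p LEFT JOIN novels c ON c.author_id = p.id GROUP BY p.name

Result:
name   | COUNT(c.id)
-------+------------
Atwood | 2          
Austen | 3          
Borges | 2          
Orwell | 0          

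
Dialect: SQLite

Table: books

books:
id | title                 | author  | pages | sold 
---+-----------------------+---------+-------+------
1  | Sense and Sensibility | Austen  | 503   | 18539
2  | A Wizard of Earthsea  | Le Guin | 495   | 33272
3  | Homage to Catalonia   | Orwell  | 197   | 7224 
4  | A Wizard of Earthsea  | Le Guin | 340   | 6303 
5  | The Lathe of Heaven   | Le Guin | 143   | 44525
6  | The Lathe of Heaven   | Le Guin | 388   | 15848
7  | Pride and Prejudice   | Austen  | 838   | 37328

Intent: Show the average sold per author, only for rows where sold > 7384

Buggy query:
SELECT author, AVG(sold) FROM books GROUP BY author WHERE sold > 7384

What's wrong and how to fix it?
Bug: WHERE cannot follow GROUP BY

Fix: Move the WHERE clause before GROUP BY

Corrected query:
SELECT author, AVG(sold) FROM books WHERE sold > 7384 GROUP BY author

Result:
author  | AVG(sold)
--------+----------
Austen  | 27933.5  
Le Guin | 31215    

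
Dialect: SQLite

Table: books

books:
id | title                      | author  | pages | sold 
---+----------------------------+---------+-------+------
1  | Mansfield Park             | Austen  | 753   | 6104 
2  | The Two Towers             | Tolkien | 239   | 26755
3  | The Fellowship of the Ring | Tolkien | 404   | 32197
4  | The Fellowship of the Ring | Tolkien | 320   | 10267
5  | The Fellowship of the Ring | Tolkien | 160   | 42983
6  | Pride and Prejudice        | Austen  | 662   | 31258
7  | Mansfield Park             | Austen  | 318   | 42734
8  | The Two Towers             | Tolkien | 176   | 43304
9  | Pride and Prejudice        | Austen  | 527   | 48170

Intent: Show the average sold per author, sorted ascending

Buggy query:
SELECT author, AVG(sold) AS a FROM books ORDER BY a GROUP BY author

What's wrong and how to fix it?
Bug: GROUP BY must precede ORDER BY

Fix: Move ORDER BY to the end, after GROUP BY

Corrected query:
SELECT author, AVG(sold) AS a FROM books GROUP BY author ORDER BY a

Result:
author  | a      
--------+--------
Tolkien | 31101.2
Austen  | 32066.5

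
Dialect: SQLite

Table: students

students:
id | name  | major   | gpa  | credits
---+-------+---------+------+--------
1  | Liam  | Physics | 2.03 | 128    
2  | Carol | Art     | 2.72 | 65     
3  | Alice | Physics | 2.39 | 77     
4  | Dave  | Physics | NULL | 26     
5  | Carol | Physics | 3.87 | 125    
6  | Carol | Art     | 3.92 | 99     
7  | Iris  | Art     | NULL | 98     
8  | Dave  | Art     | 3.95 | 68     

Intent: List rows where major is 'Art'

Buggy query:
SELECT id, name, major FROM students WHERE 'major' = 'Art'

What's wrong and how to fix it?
Bug: Single quotes denote string literals in SQL; the column name is being compared as a constant string

Fix: Remove the quotes around the column name (or use double quotes for an identifier)

Corrected query:
SELECT id, name, major FROM students WHERE major = 'Art'

Result:
id | name  | major
---+-------+------
2  | Carol | Art  
6  | Carol | Art  
7  | Iris  | Art  
8  | Dave  | Art  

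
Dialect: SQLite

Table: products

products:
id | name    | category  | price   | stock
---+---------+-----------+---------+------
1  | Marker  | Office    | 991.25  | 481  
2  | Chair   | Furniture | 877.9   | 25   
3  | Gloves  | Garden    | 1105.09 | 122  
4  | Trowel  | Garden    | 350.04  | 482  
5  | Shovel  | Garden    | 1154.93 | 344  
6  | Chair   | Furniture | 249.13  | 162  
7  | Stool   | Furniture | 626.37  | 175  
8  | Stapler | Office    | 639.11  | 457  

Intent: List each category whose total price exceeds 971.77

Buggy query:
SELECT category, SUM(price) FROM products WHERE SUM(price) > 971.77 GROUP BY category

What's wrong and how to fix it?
Bug: Aggregate functions cannot appear in a WHERE clause

Fix: Use HAVING (which filters groups after aggregation) instead of WHERE

Corrected query:
SELECT category, SUM(price) FROM products GROUP BY category HAVING SUM(price) > 971.77

Result:
category  | SUM(price)
----------+-----------
Furniture | 1753.4    
Garden    | 2610.06   
Office    | 1630.36   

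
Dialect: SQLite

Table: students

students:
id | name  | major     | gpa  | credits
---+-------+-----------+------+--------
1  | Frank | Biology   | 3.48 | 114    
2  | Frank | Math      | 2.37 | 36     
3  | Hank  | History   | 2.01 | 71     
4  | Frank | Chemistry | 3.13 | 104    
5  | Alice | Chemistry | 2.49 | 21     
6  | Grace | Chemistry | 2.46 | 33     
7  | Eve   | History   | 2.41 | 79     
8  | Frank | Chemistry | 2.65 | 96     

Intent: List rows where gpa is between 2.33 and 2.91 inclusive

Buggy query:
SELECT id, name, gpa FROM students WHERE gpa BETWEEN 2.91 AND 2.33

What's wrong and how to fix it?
Bug: The bounds are reversed; BETWEEN a AND b requires a <= b to match anything

Fix: Write BETWEEN 2.33 AND 2.91

Corrected query:
SELECT id, name, gpa FROM students WHERE gpa BETWEEN 2.33 AND 2.91

Result:
id | name  | gpa 
---+-------+-----
2  | Frank | 2.37
5  | Alice | 2.49
6  | Grace | 2.46
7  | Eve   | 2.41
8  | Frank | 2.65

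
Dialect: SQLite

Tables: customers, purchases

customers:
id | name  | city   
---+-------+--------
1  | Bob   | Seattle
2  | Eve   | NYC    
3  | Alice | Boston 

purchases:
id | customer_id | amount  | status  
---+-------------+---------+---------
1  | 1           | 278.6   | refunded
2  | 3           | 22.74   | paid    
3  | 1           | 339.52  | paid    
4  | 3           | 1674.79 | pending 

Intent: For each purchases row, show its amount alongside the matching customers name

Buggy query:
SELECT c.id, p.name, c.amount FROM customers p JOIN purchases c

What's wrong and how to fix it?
Bug: Missing join condition: each purchases row is matched to all customers rows instead of just its own

Fix: Add ON c.customer_id = p.id to the JOIN

Corrected query:
SELECT c.id, p.name, c.amount FROM customers p JOIN purchases c ON c.customer_id = p.id

Result:
id | name  | amount 
---+-------+--------
1  | Bob   | 278.6  
2  | Alice | 22.74  
3  | Bob   | 339.52 
4  | Alice | 1674.79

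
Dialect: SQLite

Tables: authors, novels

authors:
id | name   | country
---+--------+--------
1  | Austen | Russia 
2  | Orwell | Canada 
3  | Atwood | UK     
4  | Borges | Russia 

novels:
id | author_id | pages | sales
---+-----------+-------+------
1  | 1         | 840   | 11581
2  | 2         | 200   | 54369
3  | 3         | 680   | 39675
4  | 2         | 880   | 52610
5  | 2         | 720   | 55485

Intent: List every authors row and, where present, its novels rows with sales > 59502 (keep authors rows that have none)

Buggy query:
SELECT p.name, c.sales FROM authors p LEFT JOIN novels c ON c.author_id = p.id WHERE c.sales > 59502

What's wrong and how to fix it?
Bug: A WHERE condition on the right-hand table after LEFT JOIN drops unmatched parents

Fix: Put 'c.sales > 59502' in the JOIN's ON clause instead of WHERE

Corrected query:
SELECT p.name, c.sales FROM authors p LEFT JOIN novels c ON c.author_id = p.id AND c.sales > 59502

Result:
name   | sales
-------+------
Austen | NULL 
Orwell | NULL 
Atwood | NULL 
Borges | NULL 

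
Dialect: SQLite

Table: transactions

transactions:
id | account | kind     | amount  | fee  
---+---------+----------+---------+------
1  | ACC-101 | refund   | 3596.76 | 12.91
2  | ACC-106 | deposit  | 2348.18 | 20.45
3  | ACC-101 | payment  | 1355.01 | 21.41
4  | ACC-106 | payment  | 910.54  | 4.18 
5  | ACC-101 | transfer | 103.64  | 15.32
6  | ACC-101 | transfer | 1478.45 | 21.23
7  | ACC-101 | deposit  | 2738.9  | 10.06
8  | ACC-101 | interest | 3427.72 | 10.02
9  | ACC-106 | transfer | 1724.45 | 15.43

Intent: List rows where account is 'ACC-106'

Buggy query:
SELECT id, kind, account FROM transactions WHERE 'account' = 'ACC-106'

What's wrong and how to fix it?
Bug: Single quotes denote string literals in SQL; the column name is being compared as a constant string

Fix: Remove the quotes around the column name (or use double quotes for an identifier)

Corrected query:
SELECT id, kind, account FROM transactions WHERE account = 'ACC-106'

Result:
id | kind     | account
---+----------+--------
2  | deposit  | ACC-106
4  | payment  | ACC-106
9  | transfer | ACC-106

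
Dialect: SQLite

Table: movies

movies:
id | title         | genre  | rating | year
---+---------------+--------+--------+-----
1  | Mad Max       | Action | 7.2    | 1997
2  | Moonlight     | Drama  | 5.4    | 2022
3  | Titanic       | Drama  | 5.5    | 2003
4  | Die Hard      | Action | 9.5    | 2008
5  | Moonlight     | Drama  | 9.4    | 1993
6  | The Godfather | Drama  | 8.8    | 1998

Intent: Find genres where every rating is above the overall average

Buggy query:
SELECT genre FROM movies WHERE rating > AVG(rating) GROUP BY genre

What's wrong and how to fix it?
Bug: AVG() is an aggregate; it can't sit directly in WHERE

Fix: Use a subquery for AVG and a HAVING MIN(...) filter so the condition holds for every row in the group

Corrected query:
SELECT genre FROM movies GROUP BY genre HAVING MIN(rating) > (SELECT AVG(rating) FROM movies)

Result:
(no rows)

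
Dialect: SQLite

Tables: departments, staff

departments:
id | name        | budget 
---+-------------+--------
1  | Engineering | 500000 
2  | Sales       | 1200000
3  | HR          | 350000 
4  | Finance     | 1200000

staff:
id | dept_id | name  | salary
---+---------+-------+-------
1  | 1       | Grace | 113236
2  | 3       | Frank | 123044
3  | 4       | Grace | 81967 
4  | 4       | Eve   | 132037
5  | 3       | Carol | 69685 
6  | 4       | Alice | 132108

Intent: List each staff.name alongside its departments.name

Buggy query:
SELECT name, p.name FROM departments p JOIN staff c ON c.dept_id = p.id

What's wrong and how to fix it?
Bug: Both tables have a 'name' column; the unqualified reference is ambiguous

Fix: Qualify the column with its table alias (c.name)

Corrected query:
SELECT c.name, p.name FROM departments p JOIN staff c ON c.dept_id = p.id

Result:
name  | name       
------+------------
Grace | Engineering
Frank | HR         
Grace | Finance    
Eve   | Finance    
Carol | HR         
Alice | Finance    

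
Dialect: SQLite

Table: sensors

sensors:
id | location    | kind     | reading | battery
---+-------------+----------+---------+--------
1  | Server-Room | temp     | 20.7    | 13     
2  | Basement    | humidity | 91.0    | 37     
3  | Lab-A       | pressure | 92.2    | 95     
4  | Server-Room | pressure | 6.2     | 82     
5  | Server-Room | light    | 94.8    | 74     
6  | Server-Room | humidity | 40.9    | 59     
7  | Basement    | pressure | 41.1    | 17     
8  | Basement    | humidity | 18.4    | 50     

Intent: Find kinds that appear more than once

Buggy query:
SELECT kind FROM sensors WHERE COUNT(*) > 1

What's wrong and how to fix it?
Bug: WHERE can't reference COUNT(*); aggregates are computed after WHERE

Fix: Group first, then use HAVING for the count condition

Corrected query:
SELECT kind FROM sensors GROUP BY kind HAVING COUNT(*) > 1

Result:
kind    
--------
humidity
pressure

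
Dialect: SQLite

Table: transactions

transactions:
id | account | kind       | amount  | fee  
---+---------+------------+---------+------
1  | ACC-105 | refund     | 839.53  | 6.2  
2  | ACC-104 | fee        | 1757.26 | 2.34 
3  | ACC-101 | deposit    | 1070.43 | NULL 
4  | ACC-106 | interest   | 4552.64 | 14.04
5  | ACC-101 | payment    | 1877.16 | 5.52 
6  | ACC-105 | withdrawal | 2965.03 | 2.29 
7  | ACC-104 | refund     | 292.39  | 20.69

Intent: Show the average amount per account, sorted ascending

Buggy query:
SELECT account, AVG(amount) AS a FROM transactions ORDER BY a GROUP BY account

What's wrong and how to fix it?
Bug: GROUP BY must precede ORDER BY

Fix: Move ORDER BY to the end, after GROUP BY

Corrected query:
SELECT account, AVG(amount) AS a FROM transactions GROUP BY account ORDER BY a

Result:
account | a       
--------+---------
ACC-104 | 1024.825
ACC-101 | 1473.795
ACC-105 | 1902.28 
ACC-106 | 4552.64 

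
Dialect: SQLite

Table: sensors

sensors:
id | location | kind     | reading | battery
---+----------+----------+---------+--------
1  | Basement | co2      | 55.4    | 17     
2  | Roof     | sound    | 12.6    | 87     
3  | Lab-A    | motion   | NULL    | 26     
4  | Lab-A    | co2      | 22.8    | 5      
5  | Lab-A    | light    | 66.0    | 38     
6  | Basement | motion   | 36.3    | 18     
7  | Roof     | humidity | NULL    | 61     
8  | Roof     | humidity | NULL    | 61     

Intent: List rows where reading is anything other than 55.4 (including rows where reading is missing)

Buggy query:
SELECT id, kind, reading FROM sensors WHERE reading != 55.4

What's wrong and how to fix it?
Bug: 'reading != 55.4' is unknown when reading is NULL, so NULL rows are silently excluded

Fix: Handle NULL separately with IS NULL alongside the inequality

Corrected query:
SELECT id, kind, reading FROM sensors WHERE reading != 55.4 OR reading IS NULL

Result:
id | kind     | reading
---+----------+--------
2  | sound    | 12.6   
3  | motion   | NULL   
4  | co2      | 22.8   
5  | light    | 66     
6  | motion   | 36.3   
7  | humidity | NULL   
8  | humidity | NULL   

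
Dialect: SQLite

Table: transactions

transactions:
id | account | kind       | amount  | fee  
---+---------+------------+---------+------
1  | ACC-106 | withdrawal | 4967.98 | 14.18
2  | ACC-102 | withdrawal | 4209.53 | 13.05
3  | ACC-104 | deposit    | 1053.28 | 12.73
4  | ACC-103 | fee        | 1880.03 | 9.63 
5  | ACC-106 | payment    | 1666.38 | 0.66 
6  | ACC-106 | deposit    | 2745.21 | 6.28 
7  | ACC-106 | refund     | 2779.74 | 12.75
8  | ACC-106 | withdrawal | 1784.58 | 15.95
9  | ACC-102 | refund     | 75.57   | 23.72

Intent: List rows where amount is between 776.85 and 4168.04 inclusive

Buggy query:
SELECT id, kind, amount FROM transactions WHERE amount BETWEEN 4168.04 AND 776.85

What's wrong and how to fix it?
Bug: BETWEEN expects the lower bound first; with 4168.04 AND 776.85 the range is empty

Fix: Swap the bounds so the smaller value comes first

Corrected query:
SELECT id, kind, amount FROM transactions WHERE amount BETWEEN 776.85 AND 4168.04

Result:
id | kind       | amount 
---+------------+--------
3  | deposit    | 1053.28
4  | fee        | 1880.03
5  | payment    | 1666.38
6  | deposit    | 2745.21
7  | refund     | 2779.74
8  | withdrawal | 1784.58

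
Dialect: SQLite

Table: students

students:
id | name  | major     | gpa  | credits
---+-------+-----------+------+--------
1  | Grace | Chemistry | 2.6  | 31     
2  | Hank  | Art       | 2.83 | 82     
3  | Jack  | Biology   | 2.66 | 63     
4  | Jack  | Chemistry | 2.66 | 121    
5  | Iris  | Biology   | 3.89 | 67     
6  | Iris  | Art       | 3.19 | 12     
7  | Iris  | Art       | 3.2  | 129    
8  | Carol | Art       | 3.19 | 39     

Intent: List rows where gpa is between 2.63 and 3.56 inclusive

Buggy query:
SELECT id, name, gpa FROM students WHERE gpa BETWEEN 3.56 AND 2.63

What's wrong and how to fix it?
Bug: The bounds are reversed; BETWEEN a AND b requires a <= b to match anything

Fix: Write BETWEEN 2.63 AND 3.56

Corrected query:
SELECT id, name, gpa FROM students WHERE gpa BETWEEN 2.63 AND 3.56

Result:
id | name  | gpa 
---+-------+-----
2  | Hank  | 2.83
3  | Jack  | 2.66
4  | Jack  | 2.66
6  | Iris  | 3.19
7  | Iris  | 3.2 
8  | Carol | 3.19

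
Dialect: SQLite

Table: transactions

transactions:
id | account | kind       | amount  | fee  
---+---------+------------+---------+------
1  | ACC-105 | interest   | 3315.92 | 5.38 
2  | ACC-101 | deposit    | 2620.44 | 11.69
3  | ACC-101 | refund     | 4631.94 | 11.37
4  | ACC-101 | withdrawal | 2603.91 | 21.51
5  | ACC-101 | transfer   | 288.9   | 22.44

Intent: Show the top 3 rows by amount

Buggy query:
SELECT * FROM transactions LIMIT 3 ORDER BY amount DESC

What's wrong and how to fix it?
Bug: ORDER BY cannot follow LIMIT; LIMIT is the final clause

Fix: Swap the clauses: ORDER BY first, then LIMIT

Corrected query:
SELECT * FROM transactions ORDER BY amount DESC LIMIT 3

Result:
id | account | kind     | amount  | fee  
---+---------+----------+---------+------
3  | ACC-101 | refund   | 4631.94 | 11.37
1  | ACC-105 | interest | 3315.92 | 5.38 
2  | ACC-101 | deposit  | 2620.44 | 11.69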